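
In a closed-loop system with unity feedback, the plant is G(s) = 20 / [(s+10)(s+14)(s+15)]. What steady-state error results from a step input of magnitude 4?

No free integrators in G(s): this is a type 0 system.
K_p = lim_{s→0} G(s) = 20 / (10·14·15) = 1/105.
e_ss = 4/(1 + K_p) = 4/(106/105) = 210/53.

210/53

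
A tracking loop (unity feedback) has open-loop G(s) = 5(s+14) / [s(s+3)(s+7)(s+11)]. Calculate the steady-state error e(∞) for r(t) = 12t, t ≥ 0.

39.6

System type = 1 (one pole at s=0).
K_v = lim_{s→0} s·G(s) = 5·14 / (3·7·11) = 10/33.
e_ss = 12/K_v = 12/(10/33) = 39.6.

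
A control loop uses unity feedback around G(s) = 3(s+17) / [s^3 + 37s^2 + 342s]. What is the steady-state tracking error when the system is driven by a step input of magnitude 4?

Lowest-order denominator term is 342s, so the open loop has 1 pole at the origin → type 1 system.
A type-1 system has K_p = ∞, so it tracks a step input with zero steady-state error.

0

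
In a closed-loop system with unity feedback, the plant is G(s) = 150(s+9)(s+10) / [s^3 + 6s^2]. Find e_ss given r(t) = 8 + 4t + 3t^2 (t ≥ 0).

1/375

Factoring s^2 from the denominator leaves a polynomial with constant term 6, so the system is type 2. Treating each term separately:
  • 8: tracked with zero error.
  • 4t: tracked with zero error.
  • 3t^2: e_ss = 6/K_a with K_a=2250 → 1/375.
Total e_ss = 1/375.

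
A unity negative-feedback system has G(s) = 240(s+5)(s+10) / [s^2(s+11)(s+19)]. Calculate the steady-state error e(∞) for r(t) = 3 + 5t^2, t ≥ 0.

System type = 2 (two poles at s=0). By superposition:
  • 3: tracked with zero error.
  • 5t^2: e_ss = 10/K_a with K_a=12000/209 → 209/1200.
Total e_ss = 209/1200.

209/1200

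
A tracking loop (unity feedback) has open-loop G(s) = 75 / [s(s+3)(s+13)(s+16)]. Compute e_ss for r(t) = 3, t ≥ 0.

G(s) has one factor of s in the denominator, so the system is type 1.
A type-1 system has K_p = ∞, so it tracks a step input with zero steady-state error.

0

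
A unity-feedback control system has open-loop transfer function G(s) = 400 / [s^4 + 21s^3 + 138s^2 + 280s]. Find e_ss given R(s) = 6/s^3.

infinity

Lowest-order denominator term is 280s, so the open loop has 1 pole at the origin → type 1 system.
For a type-1 system K_a = 0, so e_ss to a parabolic input is unbounded.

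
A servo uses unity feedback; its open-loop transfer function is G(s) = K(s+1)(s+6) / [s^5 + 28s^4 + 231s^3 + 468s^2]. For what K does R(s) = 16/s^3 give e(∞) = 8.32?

150

Lowest-order denominator term is 468s^2, so the open loop has 2 poles at the origin → type 2 system.
K_a = lim_{s→0} s^2·G(s) = K·1·6 / 468 = (1/78)·K.
e_ss = 16/K_a = 8.32 ⇒ K_a = 25/13 ⇒ K = (25/13)/(1/78) = 150.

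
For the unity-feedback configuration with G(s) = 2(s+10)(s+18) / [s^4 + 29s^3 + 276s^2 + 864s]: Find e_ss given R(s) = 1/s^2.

The denominator has no term below 864s — 1 pole at s=0, type 1.
K_v = lim_{s→0} s·G(s) = 2·10·18 / 864 = 5/12.
e_ss = 1/K_v = 1/(5/12) = 2.4.

2.4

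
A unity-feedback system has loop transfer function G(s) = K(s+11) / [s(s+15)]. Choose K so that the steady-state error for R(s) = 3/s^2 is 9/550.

250

System type = 1 (one pole at s=0).
K_v = lim_{s→0} s·G(s) = K·11 / (15) = (11/15)·K.
e_ss = 3/K_v = 9/550 ⇒ K_v = 550/3 ⇒ K = (550/3)/(11/15) = 250.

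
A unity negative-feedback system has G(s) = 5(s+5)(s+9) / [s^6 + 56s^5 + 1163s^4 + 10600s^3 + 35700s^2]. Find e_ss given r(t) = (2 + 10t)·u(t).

Lowest-order denominator term is 35700s^2, so the open loop has 2 poles at the origin → type 2 system. Taking each input component in turn:
  • 2: tracked with zero error.
  • 10t: tracked with zero error.
Total e_ss = 0.

0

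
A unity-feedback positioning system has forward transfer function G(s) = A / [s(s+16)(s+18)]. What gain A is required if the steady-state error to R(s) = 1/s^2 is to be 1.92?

G(s) has one factor of s in the denominator, so the system is type 1.
K_v = lim_{s→0} s·G(s) = A / (16·18) = (1/288)·A.
e_ss = 1/K_v = 1.92 ⇒ K_v = 25/48 ⇒ A = (25/48)/(1/288) = 150.

150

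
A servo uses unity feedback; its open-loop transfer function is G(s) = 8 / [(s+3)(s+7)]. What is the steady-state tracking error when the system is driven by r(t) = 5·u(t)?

The open loop has no poles at the origin → type 0 system.
K_p = lim_{s→0} G(s) = 8 / (3·7) = 8/21.
e_ss = 5/(1 + K_p) = 5/(29/21) = 105/29.

105/29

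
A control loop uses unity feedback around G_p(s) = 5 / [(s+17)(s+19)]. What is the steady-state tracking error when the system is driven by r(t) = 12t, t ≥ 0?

The open loop has no poles at the origin → type 0 system.
For a type-0 system K_v = 0, so e_ss to a ramp input is unbounded.

infinity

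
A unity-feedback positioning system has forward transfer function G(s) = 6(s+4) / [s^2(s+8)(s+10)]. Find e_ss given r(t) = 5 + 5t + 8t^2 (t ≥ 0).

Two free integrators in G(s): this is a type 2 system. Taking each input component in turn:
  • 5: tracked with zero error.
  • 5t: tracked with zero error.
  • 8t^2: e_ss = 16/K_a with K_a=0.3 → 160/3.
Total e_ss = 160/3.

160/3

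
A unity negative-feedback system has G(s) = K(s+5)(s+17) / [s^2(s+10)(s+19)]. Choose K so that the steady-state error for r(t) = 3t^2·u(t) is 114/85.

10

System type = 2 (two poles at s=0).
K_a = lim_{s→0} s^2·G(s) = K·5·17 / (10·19) = (17/38)·K.
e_ss = 6/K_a = 114/85 ⇒ K_a = 85/19 ⇒ K = (85/19)/(17/38) = 10.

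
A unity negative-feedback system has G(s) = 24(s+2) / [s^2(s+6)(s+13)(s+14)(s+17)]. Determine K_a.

G(s) has two factors of s in the denominator, so the system is type 2.
K_a = lim_{s→0} s^2·G(s) = 24·2 / (6·13·14·17) = 4/1547.

4/1547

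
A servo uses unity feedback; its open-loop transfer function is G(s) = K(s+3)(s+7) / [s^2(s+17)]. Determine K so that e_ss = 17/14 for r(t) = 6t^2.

8

G(s) has two factors of s in the denominator, so the system is type 2.
K_a = lim_{s→0} s^2·G(s) = K·3·7 / (17) = (21/17)·K.
e_ss = 12/K_a = 17/14 ⇒ K_a = 168/17 ⇒ K = (168/17)/(21/17) = 8.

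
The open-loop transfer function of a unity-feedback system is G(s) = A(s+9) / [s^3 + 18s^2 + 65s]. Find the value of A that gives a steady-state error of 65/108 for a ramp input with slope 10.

120

Lowest-order denominator term is 65s, so the open loop has 1 pole at the origin → type 1 system.
K_v = lim_{s→0} s·G(s) = A·9 / 65 = (9/65)·A.
e_ss = 10/K_v = 65/108 ⇒ K_v = 216/13 ⇒ A = (216/13)/(9/65) = 120.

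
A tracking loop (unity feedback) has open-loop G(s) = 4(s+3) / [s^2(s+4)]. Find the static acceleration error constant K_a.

G(s) has two factors of s in the denominator, so the system is type 2.
K_a = lim_{s→0} s^2·G(s) = 4·3 / (4) = 3.

3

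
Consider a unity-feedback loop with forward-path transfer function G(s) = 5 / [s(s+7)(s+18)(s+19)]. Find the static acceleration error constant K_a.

G(s) has one factor of s in the denominator, so the system is type 1.
K_a = lim_{s→0} s^2·G(s) = 0 (the extra factor of s kills the finite limit).

0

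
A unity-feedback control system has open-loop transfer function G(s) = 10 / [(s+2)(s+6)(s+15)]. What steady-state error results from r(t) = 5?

No free integrators in G(s): this is a type 0 system.
K_p = lim_{s→0} G(s) = 10 / (2·6·15) = 1/18.
e_ss = 5/(1 + K_p) = 5/(19/18) = 90/19.

90/19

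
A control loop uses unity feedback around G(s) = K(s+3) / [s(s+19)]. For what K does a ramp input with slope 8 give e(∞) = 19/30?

80

G(s) has one factor of s in the denominator, so the system is type 1.
K_v = lim_{s→0} s·G(s) = K·3 / (19) = (3/19)·K.
e_ss = 8/K_v = 19/30 ⇒ K_v = 240/19 ⇒ K = (240/19)/(3/19) = 80.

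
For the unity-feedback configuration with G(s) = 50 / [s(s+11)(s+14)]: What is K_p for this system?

K_p = lim_{s→0} G(s); with 1 pole at the origin the limit diverges, so K_p = ∞.

infinity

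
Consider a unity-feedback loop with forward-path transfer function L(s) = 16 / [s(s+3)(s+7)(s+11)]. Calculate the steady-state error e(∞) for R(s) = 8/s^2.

One free integrator in L(s): this is a type 1 system.
K_v = lim_{s→0} s·L(s) = 16 / (3·7·11) = 16/231.
e_ss = 8/K_v = 8/(16/231) = 115.5.

115.5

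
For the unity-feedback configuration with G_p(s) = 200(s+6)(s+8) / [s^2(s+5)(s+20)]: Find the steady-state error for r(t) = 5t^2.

5/48

The open loop has two poles at the origin → type 2 system.
K_a = lim_{s→0} s^2·G_p(s) = 200·6·8 / (5·20) = 96.
r(t) = 5t^2 gives R(s) = 10/s^3.
e_ss = 10/K_a = 10/96 = 5/48.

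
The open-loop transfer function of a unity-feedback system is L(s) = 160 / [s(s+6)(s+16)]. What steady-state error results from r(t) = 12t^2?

infinity

The open loop has one pole at the origin → type 1 system.
K_a = lim_{s→0} s^2·L(s) = 0; the steady-state error to this parabolic input grows without bound.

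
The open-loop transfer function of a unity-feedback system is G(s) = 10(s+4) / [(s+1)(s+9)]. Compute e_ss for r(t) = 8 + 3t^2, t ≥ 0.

infinity

No free integrators in G(s): this is a type 0 system. Taking each input component in turn:
  • 8: e_ss = 8/(1+K_p) with K_p=40/9 → 72/49.
  • 3t^2: a type-0 system cannot track it, e_ss → ∞.
The unbounded component dominates.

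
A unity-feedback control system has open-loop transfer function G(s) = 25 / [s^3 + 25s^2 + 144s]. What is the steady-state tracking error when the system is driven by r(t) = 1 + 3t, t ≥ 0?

Lowest-order denominator term is 144s, so the open loop has 1 pole at the origin → type 1 system. By superposition:
  • 1: tracked with zero error.
  • 3t: e_ss = 3/K_v with K_v=25/144 → 17.28.
Total e_ss = 17.28.

17.28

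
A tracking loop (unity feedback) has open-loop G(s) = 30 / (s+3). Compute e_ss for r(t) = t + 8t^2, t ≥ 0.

The open loop has no poles at the origin → type 0 system. Treating each term separately:
  • t: a type-0 system cannot track it, e_ss → ∞.
  • 8t^2: a type-0 system cannot track it, e_ss → ∞.
The unbounded component dominates.

infinity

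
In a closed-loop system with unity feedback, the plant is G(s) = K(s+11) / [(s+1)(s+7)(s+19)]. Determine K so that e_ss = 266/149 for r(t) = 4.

The open loop has no poles at the origin → type 0 system.
K_p = lim_{s→0} G(s) = K·11 / (1·7·19) = (11/133)·K.
e_ss = 4/(1 + K_p) = 266/149 ⇒ 1 + (11/133)·K = 298/133 ⇒ K = 15.

15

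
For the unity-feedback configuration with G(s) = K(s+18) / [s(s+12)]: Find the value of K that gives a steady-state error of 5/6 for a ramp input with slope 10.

G(s) has one factor of s in the denominator, so the system is type 1.
K_v = lim_{s→0} s·G(s) = K·18 / (12) = 1.5·K.
e_ss = 10/K_v = 5/6 ⇒ K_v = 12 ⇒ K = 12/1.5 = 8.

8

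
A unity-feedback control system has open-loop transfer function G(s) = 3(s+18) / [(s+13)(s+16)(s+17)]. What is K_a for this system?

No free integrators in G(s): this is a type 0 system.
K_a = lim_{s→0} s^2·G(s) = 0 (the extra factor of s kills the finite limit).

0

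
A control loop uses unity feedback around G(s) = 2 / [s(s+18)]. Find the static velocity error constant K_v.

1/9

The open loop has one pole at the origin → type 1 system.
K_v = lim_{s→0} s·G(s) = 2 / (18) = 1/9.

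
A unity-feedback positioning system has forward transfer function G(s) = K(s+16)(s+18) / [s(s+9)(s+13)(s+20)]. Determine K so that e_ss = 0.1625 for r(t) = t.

50

One free integrator in G(s): this is a type 1 system.
K_v = lim_{s→0} s·G(s) = K·16·18 / (9·13·20) = (8/65)·K.
e_ss = 1/K_v = 0.1625 ⇒ K_v = 80/13 ⇒ K = (80/13)/(8/65) = 50.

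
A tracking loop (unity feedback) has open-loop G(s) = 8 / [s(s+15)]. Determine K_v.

One free integrator in G(s): this is a type 1 system.
K_v = lim_{s→0} s·G(s) = 8 / (15) = 8/15.

8/15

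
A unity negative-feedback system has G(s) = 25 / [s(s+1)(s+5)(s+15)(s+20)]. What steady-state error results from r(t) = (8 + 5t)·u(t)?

One free integrator in G(s): this is a type 1 system. Taking each input component in turn:
  • 8: tracked with zero error.
  • 5t: e_ss = 5/K_v with K_v=1/60 → 300.
Total e_ss = 300.

300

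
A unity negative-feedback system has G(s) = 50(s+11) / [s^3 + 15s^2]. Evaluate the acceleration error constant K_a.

The denominator has no term below 15s^2 — 2 poles at s=0, type 2.
K_a = lim_{s→0} s^2·G(s) = 50·11 / 15 = 110/3.

110/3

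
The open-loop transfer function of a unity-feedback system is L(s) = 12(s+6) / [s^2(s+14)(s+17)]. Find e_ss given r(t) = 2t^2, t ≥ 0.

The open loop has two poles at the origin → type 2 system.
K_a = lim_{s→0} s^2·L(s) = 12·6 / (14·17) = 36/119.
r(t) = 2t^2 gives R(s) = 4/s^3.
e_ss = 4/K_a = 4/(36/119) = 119/9.

119/9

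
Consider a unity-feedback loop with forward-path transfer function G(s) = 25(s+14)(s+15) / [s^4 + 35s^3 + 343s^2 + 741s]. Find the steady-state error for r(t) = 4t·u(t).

494/875

Lowest-order denominator term is 741s, so the open loop has 1 pole at the origin → type 1 system.
K_v = lim_{s→0} s·G(s) = 25·14·15 / 741 = 1750/247.
e_ss = 4/K_v = 4/(1750/247) = 494/875.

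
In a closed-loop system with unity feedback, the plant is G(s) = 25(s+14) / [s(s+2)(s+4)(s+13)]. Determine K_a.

G(s) has one factor of s in the denominator, so the system is type 1.
K_a = lim_{s→0} s^2·G(s) = 0 (the extra factor of s kills the finite limit).

0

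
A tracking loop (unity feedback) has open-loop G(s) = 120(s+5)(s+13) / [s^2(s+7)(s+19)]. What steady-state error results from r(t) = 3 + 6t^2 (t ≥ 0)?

133/650

Two free integrators in G(s): this is a type 2 system. Taking each input component in turn:
  • 3: tracked with zero error.
  • 6t^2: e_ss = 12/K_a with K_a=7800/133 → 133/650.
Total e_ss = 133/650.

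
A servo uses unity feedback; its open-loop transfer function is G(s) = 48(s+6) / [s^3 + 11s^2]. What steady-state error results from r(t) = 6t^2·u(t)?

The denominator has no term below 11s^2 — 2 poles at s=0, type 2.
K_a = lim_{s→0} s^2·G(s) = 48·6 / 11 = 288/11.
r(t) = 6t^2 gives R(s) = 12/s^3.
e_ss = 12/K_a = 12/(288/11) = 11/24.

11/24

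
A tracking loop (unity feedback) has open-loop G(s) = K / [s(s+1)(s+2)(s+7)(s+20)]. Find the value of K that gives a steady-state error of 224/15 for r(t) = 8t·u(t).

The open loop has one pole at the origin → type 1 system.
K_v = lim_{s→0} s·G(s) = K / (1·2·7·20) = (1/280)·K.
e_ss = 8/K_v = 224/15 ⇒ K_v = 15/28 ⇒ K = (15/28)/(1/280) = 150.

150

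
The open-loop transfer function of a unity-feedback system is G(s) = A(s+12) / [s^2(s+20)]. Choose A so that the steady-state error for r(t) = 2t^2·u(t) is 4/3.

5

G(s) has two factors of s in the denominator, so the system is type 2.
K_a = lim_{s→0} s^2·G(s) = A·12 / (20) = 0.6·A.
e_ss = 4/K_a = 4/3 ⇒ K_a = 3 ⇒ A = 3/0.6 = 5.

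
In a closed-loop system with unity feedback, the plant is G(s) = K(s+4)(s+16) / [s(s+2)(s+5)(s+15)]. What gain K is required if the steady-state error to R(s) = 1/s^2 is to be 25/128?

System type = 1 (one pole at s=0).
K_v = lim_{s→0} s·G(s) = K·4·16 / (2·5·15) = (32/75)·K.
e_ss = 1/K_v = 25/128 ⇒ K_v = 5.12 ⇒ K = 5.12/(32/75) = 12.

12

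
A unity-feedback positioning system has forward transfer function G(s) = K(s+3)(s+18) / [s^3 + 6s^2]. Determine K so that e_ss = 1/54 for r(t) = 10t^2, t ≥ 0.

120

Factoring s^2 from the denominator leaves a polynomial with constant term 6, so the system is type 2.
K_a = lim_{s→0} s^2·G(s) = K·3·18 / 6 = 9·K.
e_ss = 20/K_a = 1/54 ⇒ K_a = 1080 ⇒ K = 1080/9 = 120.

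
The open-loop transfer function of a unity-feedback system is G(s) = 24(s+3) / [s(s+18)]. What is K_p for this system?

K_p = lim_{s→0} G(s); with 1 pole at the origin the limit diverges, so K_p = ∞.

infinity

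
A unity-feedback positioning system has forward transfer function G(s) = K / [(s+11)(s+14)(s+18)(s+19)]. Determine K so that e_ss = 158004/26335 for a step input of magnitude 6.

2

No free integrators in G(s): this is a type 0 system.
K_p = lim_{s→0} G(s) = K / (11·14·18·19) = (1/52668)·K.
e_ss = 6/(1 + K_p) = 158004/26335 ⇒ 1 + (1/52668)·K = 26335/26334 ⇒ K = 2.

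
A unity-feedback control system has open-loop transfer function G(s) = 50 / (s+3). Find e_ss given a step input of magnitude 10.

30/53

System type = 0 (no poles at s=0).
K_p = lim_{s→0} G(s) = 50 / (3) = 50/3.
e_ss = 10/(1 + K_p) = 10/(53/3) = 30/53.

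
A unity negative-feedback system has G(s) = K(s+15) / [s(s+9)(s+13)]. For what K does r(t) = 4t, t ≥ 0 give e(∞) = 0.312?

100

G(s) has one factor of s in the denominator, so the system is type 1.
K_v = lim_{s→0} s·G(s) = K·15 / (9·13) = (5/39)·K.
e_ss = 4/K_v = 0.312 ⇒ K_v = 500/39 ⇒ K = (500/39)/(5/39) = 100.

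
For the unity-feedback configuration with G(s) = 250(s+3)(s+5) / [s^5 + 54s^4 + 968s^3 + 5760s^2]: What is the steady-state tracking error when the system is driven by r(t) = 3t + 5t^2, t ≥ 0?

The denominator has no term below 5760s^2 — 2 poles at s=0, type 2. By superposition:
  • 3t: tracked with zero error.
  • 5t^2: e_ss = 10/K_a with K_a=125/192 → 15.36.
Total e_ss = 15.36.

15.36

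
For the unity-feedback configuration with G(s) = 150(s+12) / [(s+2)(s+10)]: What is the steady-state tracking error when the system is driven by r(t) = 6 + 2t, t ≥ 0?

infinity

G(s) has no factors of s in the denominator, so the system is type 0. By superposition:
  • 6: e_ss = 6/(1+K_p) with K_p=90 → 6/91.
  • 2t: a type-0 system cannot track it, e_ss → ∞.
The unbounded component dominates.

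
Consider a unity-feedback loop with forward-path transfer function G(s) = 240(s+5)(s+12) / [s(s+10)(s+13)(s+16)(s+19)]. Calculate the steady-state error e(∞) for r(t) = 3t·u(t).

One free integrator in G(s): this is a type 1 system.
K_v = lim_{s→0} s·G(s) = 240·5·12 / (10·13·16·19) = 90/247.
e_ss = 3/K_v = 3/(90/247) = 247/30.

247/30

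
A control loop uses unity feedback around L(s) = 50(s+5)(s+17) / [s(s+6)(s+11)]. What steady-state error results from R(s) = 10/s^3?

L(s) has one factor of s in the denominator, so the system is type 1.
K_a = lim_{s→0} s^2·L(s) = 0; the steady-state error to this parabolic input grows without bound.

infinity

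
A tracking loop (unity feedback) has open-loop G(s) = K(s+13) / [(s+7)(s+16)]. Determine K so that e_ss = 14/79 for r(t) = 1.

The open loop has no poles at the origin → type 0 system.
K_p = lim_{s→0} G(s) = K·13 / (7·16) = (13/112)·K.
e_ss = 1/(1 + K_p) = 14/79 ⇒ 1 + (13/112)·K = 79/14 ⇒ K = 40.

40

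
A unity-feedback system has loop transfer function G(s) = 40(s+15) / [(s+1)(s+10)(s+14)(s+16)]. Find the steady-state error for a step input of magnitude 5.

280/71

System type = 0 (no poles at s=0).
K_p = lim_{s→0} G(s) = 40·15 / (1·10·14·16) = 15/56.
e_ss = 5/(1 + K_p) = 5/(71/56) = 280/71.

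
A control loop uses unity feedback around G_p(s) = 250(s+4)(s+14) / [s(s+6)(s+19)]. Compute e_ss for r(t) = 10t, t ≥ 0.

G_p(s) has one factor of s in the denominator, so the system is type 1.
K_v = lim_{s→0} s·G_p(s) = 250·4·14 / (6·19) = 7000/57.
e_ss = 10/K_v = 10/(7000/57) = 57/700.

57/700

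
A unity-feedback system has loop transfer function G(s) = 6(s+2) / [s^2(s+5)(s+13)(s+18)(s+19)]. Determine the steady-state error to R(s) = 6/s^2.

System type = 2 (two poles at s=0).
K_v = ∞ for a type-2 system; e_ss to a ramp is zero.

0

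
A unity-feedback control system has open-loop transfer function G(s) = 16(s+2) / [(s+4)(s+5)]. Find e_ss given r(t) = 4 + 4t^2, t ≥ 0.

infinity

System type = 0 (no poles at s=0). By superposition:
  • 4: e_ss = 4/(1+K_p) with K_p=1.6 → 20/13.
  • 4t^2: a type-0 system cannot track it, e_ss → ∞.
The unbounded component dominates.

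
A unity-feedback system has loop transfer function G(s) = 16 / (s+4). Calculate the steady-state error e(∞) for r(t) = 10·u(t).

System type = 0 (no poles at s=0).
K_p = lim_{s→0} G(s) = 16 / (4) = 4.
e_ss = 10/(1 + K_p) = 10/5 = 2.

2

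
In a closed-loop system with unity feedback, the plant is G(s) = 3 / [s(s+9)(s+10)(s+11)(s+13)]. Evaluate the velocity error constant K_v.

1/4290

One free integrator in G(s): this is a type 1 system.
K_v = lim_{s→0} s·G(s) = 3 / (9·10·11·13) = 1/4290.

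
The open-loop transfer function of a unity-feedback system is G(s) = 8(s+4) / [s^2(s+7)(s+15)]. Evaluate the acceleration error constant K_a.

32/105

System type = 2 (two poles at s=0).
K_a = lim_{s→0} s^2·G(s) = 8·4 / (7·15) = 32/105.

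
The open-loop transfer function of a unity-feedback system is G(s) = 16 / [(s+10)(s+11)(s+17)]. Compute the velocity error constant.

0

No free integrators in G(s): this is a type 0 system.
K_v = lim_{s→0} s·G(s) = 0 (the extra factor of s kills the finite limit).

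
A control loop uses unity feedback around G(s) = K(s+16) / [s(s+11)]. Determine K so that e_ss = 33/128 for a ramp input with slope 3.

8

The open loop has one pole at the origin → type 1 system.
K_v = lim_{s→0} s·G(s) = K·16 / (11) = (16/11)·K.
e_ss = 3/K_v = 33/128 ⇒ K_v = 128/11 ⇒ K = (128/11)/(16/11) = 8.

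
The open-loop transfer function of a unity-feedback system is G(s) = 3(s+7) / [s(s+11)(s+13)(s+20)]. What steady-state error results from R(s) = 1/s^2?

One free integrator in G(s): this is a type 1 system.
K_v = lim_{s→0} s·G(s) = 3·7 / (11·13·20) = 21/2860.
e_ss = 1/K_v = 1/(21/2860) = 2860/21.

2860/21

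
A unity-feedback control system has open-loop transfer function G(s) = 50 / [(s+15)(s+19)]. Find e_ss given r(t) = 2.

114/67

No free integrators in G(s): this is a type 0 system.
K_p = lim_{s→0} G(s) = 50 / (15·19) = 10/57.
e_ss = 2/(1 + K_p) = 2/(67/57) = 114/67.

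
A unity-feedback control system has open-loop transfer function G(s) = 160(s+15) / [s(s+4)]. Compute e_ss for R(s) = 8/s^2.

1/75

The open loop has one pole at the origin → type 1 system.
K_v = lim_{s→0} s·G(s) = 160·15 / (4) = 600.
e_ss = 8/K_v = 8/600 = 1/75.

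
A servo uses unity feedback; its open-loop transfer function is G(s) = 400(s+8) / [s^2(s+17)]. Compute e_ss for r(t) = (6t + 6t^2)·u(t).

51/800

G(s) has two factors of s in the denominator, so the system is type 2. Treating each term separately:
  • 6t: tracked with zero error.
  • 6t^2: e_ss = 12/K_a with K_a=3200/17 → 51/800.
Total e_ss = 51/800.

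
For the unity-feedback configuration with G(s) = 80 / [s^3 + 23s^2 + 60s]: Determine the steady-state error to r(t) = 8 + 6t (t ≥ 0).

Lowest-order denominator term is 60s, so the open loop has 1 pole at the origin → type 1 system. Taking each input component in turn:
  • 8: tracked with zero error.
  • 6t: e_ss = 6/K_v with K_v=4/3 → 4.5.
Total e_ss = 4.5.

4.5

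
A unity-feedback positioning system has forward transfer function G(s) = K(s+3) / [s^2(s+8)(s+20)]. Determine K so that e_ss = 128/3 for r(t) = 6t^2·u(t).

15

G(s) has two factors of s in the denominator, so the system is type 2.
K_a = lim_{s→0} s^2·G(s) = K·3 / (8·20) = (3/160)·K.
e_ss = 12/K_a = 128/3 ⇒ K_a = 9/32 ⇒ K = (9/32)/(3/160) = 15.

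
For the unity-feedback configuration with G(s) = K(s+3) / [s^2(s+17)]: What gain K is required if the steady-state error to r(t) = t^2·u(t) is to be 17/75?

G(s) has two factors of s in the denominator, so the system is type 2.
K_a = lim_{s→0} s^2·G(s) = K·3 / (17) = (3/17)·K.
e_ss = 2/K_a = 17/75 ⇒ K_a = 150/17 ⇒ K = (150/17)/(3/17) = 50.

50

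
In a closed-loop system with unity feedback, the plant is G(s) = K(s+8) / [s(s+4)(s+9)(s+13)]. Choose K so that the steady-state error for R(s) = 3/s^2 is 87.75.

2

System type = 1 (one pole at s=0).
K_v = lim_{s→0} s·G(s) = K·8 / (4·9·13) = (2/117)·K.
e_ss = 3/K_v = 87.75 ⇒ K_v = 4/117 ⇒ K = (4/117)/(2/117) = 2.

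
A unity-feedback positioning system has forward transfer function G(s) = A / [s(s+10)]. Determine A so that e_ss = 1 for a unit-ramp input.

One free integrator in G(s): this is a type 1 system.
K_v = lim_{s→0} s·G(s) = A / (10) = 0.1·A.
e_ss = 1/K_v = 1 ⇒ K_v = 1 ⇒ A = 1/0.1 = 10.

10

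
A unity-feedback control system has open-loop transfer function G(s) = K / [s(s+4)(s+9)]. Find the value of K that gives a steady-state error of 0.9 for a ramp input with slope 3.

The open loop has one pole at the origin → type 1 system.
K_v = lim_{s→0} s·G(s) = K / (4·9) = (1/36)·K.
e_ss = 3/K_v = 0.9 ⇒ K_v = 10/3 ⇒ K = (10/3)/(1/36) = 120.

120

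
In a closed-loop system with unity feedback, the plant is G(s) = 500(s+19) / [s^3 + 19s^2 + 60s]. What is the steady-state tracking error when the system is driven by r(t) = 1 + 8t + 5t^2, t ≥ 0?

infinity

Factoring s from the denominator leaves a polynomial with constant term 60, so the system is type 1. Taking each input component in turn:
  • 1: tracked with zero error.
  • 8t: e_ss = 8/K_v with K_v=475/3 → 24/475.
  • 5t^2: a type-1 system cannot track it, e_ss → ∞.
The unbounded component dominates.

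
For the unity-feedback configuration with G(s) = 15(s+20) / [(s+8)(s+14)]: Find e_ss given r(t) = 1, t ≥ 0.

28/103

No free integrators in G(s): this is a type 0 system.
K_p = lim_{s→0} G(s) = 15·20 / (8·14) = 75/28.
e_ss = 1/(1 + K_p) = 1/(103/28) = 28/103.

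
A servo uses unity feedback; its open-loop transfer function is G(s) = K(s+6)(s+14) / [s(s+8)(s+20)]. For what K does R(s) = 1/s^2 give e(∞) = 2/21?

20

G(s) has one factor of s in the denominator, so the system is type 1.
K_v = lim_{s→0} s·G(s) = K·6·14 / (8·20) = 0.525·K.
e_ss = 1/K_v = 2/21 ⇒ K_v = 10.5 ⇒ K = 10.5/0.525 = 20.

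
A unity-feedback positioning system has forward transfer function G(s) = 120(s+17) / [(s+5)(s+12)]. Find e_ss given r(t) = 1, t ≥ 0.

System type = 0 (no poles at s=0).
K_p = lim_{s→0} G(s) = 120·17 / (5·12) = 34.
e_ss = 1/(1 + K_p) = 1/35.

1/35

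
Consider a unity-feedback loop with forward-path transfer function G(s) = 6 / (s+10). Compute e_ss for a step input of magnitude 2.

G(s) has no factors of s in the denominator, so the system is type 0.
K_p = lim_{s→0} G(s) = 6 / (10) = 0.6.
e_ss = 2/(1 + K_p) = 2/1.6 = 1.25.

1.25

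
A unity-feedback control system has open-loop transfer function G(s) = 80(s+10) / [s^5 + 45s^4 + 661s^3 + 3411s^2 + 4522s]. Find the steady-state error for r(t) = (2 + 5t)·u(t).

The denominator has no term below 4522s — 1 pole at s=0, type 1. Taking each input component in turn:
  • 2: tracked with zero error.
  • 5t: e_ss = 5/K_v with K_v=400/2261 → 28.2625.
Total e_ss = 28.2625.

28.2625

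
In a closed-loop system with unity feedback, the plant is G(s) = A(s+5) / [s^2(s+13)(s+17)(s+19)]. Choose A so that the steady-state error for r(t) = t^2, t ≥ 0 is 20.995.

System type = 2 (two poles at s=0).
K_a = lim_{s→0} s^2·G(s) = A·5 / (13·17·19) = (5/4199)·A.
e_ss = 2/K_a = 20.995 ⇒ K_a = 400/4199 ⇒ A = (400/4199)/(5/4199) = 80.

80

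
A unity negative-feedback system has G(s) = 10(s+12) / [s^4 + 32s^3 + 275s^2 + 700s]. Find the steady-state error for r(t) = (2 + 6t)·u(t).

Factoring s from the denominator leaves a polynomial with constant term 700, so the system is type 1. By superposition:
  • 2: tracked with zero error.
  • 6t: e_ss = 6/K_v with K_v=6/35 → 35.
Total e_ss = 35.

35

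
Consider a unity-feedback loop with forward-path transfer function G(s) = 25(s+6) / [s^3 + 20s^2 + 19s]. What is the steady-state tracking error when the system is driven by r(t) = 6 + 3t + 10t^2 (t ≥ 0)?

Factoring s from the denominator leaves a polynomial with constant term 19, so the system is type 1. Treating each term separately:
  • 6: tracked with zero error.
  • 3t: e_ss = 3/K_v with K_v=150/19 → 0.38.
  • 10t^2: a type-1 system cannot track it, e_ss → ∞.
The unbounded component dominates.

infinity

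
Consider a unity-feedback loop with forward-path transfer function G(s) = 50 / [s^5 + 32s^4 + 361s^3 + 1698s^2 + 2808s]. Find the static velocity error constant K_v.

The denominator has no term below 2808s — 1 pole at s=0, type 1.
K_v = lim_{s→0} s·G(s) = 50 / 2808 = 25/1404.

25/1404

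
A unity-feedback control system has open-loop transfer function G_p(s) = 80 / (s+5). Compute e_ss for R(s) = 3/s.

3/17

The open loop has no poles at the origin → type 0 system.
K_p = lim_{s→0} G_p(s) = 80 / (5) = 16.
e_ss = 3/(1 + K_p) = 3/17.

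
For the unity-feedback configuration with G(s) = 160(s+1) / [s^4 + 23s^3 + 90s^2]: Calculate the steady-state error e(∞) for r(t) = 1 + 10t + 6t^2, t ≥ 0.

6.75

Factoring s^2 from the denominator leaves a polynomial with constant term 90, so the system is type 2. Taking each input component in turn:
  • 1: tracked with zero error.
  • 10t: tracked with zero error.
  • 6t^2: e_ss = 12/K_a with K_a=16/9 → 6.75.
Total e_ss = 6.75.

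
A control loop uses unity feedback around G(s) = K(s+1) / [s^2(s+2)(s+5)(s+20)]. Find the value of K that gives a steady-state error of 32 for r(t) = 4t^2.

Two free integrators in G(s): this is a type 2 system.
K_a = lim_{s→0} s^2·G(s) = K·1 / (2·5·20) = 0.005·K.
e_ss = 8/K_a = 32 ⇒ K_a = 0.25 ⇒ K = 0.25/0.005 = 50.

50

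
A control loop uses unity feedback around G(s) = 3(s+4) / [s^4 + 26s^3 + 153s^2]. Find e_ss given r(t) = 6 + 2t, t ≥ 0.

0

Lowest-order denominator term is 153s^2, so the open loop has 2 poles at the origin → type 2 system. By superposition:
  • 6: tracked with zero error.
  • 2t: tracked with zero error.
Total e_ss = 0.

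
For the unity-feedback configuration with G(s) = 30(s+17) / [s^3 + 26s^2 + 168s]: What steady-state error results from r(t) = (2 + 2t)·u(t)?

56/85

Lowest-order denominator term is 168s, so the open loop has 1 pole at the origin → type 1 system. Treating each term separately:
  • 2: tracked with zero error.
  • 2t: e_ss = 2/K_v with K_v=85/28 → 56/85.
Total e_ss = 56/85.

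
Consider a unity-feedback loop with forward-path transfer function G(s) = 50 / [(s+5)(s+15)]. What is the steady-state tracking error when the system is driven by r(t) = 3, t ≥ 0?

No free integrators in G(s): this is a type 0 system.
K_p = lim_{s→0} G(s) = 50 / (5·15) = 2/3.
e_ss = 3/(1 + K_p) = 3/(5/3) = 1.8.

1.8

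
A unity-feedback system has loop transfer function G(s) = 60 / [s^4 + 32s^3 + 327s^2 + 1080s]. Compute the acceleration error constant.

0

The denominator has no term below 1080s — 1 pole at s=0, type 1.
K_a = lim_{s→0} s^2·G(s) = 0 (the extra factor of s kills the finite limit).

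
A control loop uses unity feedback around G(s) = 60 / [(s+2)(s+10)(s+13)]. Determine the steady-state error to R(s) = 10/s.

8.125

The open loop has no poles at the origin → type 0 system.
K_p = lim_{s→0} G(s) = 60 / (2·10·13) = 3/13.
e_ss = 10/(1 + K_p) = 10/(16/13) = 8.125.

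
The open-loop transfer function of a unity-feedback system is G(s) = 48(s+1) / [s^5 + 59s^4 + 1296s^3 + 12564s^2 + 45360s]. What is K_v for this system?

Lowest-order denominator term is 45360s, so the open loop has 1 pole at the origin → type 1 system.
K_v = lim_{s→0} s·G(s) = 48·1 / 45360 = 1/945.

1/945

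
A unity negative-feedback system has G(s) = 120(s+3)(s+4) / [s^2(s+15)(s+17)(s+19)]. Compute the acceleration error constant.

The open loop has two poles at the origin → type 2 system.
K_a = lim_{s→0} s^2·G(s) = 120·3·4 / (15·17·19) = 96/323.

96/323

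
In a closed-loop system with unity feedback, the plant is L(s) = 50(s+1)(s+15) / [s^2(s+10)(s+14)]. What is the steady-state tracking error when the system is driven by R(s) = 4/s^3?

System type = 2 (two poles at s=0).
K_a = lim_{s→0} s^2·L(s) = 50·1·15 / (10·14) = 75/14.
r(t) = 2t^2 gives R(s) = 4/s^3.
e_ss = 4/K_a = 4/(75/14) = 56/75.

56/75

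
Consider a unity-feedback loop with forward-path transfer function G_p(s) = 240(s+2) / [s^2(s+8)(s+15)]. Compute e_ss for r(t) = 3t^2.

1.5

System type = 2 (two poles at s=0).
K_a = lim_{s→0} s^2·G_p(s) = 240·2 / (8·15) = 4.
r(t) = 3t^2 gives R(s) = 6/s^3.
e_ss = 6/K_a = 6/4 = 1.5.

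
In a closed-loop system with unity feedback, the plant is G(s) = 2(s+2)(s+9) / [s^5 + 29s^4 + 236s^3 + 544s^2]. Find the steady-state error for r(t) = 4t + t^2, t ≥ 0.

Factoring s^2 from the denominator leaves a polynomial with constant term 544, so the system is type 2. Taking each input component in turn:
  • 4t: tracked with zero error.
  • t^2: e_ss = 2/K_a with K_a=9/136 → 272/9.
Total e_ss = 272/9.

272/9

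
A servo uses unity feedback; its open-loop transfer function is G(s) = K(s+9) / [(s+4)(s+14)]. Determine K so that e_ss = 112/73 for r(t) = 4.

10

System type = 0 (no poles at s=0).
K_p = lim_{s→0} G(s) = K·9 / (4·14) = (9/56)·K.
e_ss = 4/(1 + K_p) = 112/73 ⇒ 1 + (9/56)·K = 73/28 ⇒ K = 10.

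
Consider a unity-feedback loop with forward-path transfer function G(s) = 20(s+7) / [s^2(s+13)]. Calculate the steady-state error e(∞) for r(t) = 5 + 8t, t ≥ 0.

0

G(s) has two factors of s in the denominator, so the system is type 2. By superposition:
  • 5: tracked with zero error.
  • 8t: tracked with zero error.
Total e_ss = 0.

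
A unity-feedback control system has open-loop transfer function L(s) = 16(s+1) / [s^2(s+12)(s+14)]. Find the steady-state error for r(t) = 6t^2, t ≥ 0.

126

The open loop has two poles at the origin → type 2 system.
K_a = lim_{s→0} s^2·L(s) = 16·1 / (12·14) = 2/21.
r(t) = 6t^2 gives R(s) = 12/s^3.
e_ss = 12/K_a = 12/(2/21) = 126.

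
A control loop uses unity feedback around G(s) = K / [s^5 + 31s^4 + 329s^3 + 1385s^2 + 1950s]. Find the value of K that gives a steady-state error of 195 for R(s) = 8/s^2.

80

Factoring s from the denominator leaves a polynomial with constant term 1950, so the system is type 1.
K_v = lim_{s→0} s·G(s) = K / 1950 = (1/1950)·K.
e_ss = 8/K_v = 195 ⇒ K_v = 8/195 ⇒ K = (8/195)/(1/1950) = 80.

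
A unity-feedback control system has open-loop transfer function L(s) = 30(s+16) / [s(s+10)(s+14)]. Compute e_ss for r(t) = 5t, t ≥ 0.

35/24

One free integrator in L(s): this is a type 1 system.
K_v = lim_{s→0} s·L(s) = 30·16 / (10·14) = 24/7.
e_ss = 5/K_v = 5/(24/7) = 35/24.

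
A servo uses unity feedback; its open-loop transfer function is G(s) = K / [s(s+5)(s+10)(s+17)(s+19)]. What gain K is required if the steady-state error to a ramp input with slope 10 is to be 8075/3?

60

The open loop has one pole at the origin → type 1 system.
K_v = lim_{s→0} s·G(s) = K / (5·10·17·19) = (1/16150)·K.
e_ss = 10/K_v = 8075/3 ⇒ K_v = 6/1615 ⇒ K = (6/1615)/(1/16150) = 60.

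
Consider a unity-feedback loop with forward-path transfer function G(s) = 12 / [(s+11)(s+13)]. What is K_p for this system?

System type = 0 (no poles at s=0).
K_p = lim_{s→0} G(s) = 12 / (11·13) = 12/143.

12/143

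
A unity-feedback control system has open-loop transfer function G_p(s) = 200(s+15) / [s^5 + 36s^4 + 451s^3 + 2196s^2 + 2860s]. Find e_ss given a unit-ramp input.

The denominator has no term below 2860s — 1 pole at s=0, type 1.
K_v = lim_{s→0} s·G_p(s) = 200·15 / 2860 = 150/143.
e_ss = 1/K_v = 1/(150/143) = 143/150.

143/150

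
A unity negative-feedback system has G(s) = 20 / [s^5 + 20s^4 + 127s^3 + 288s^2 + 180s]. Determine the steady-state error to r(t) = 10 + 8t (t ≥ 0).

72

Lowest-order denominator term is 180s, so the open loop has 1 pole at the origin → type 1 system. Treating each term separately:
  • 10: tracked with zero error.
  • 8t: e_ss = 8/K_v with K_v=1/9 → 72.
Total e_ss = 72.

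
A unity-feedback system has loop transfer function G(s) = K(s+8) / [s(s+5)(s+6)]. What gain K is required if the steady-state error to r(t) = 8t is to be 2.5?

System type = 1 (one pole at s=0).
K_v = lim_{s→0} s·G(s) = K·8 / (5·6) = (4/15)·K.
e_ss = 8/K_v = 2.5 ⇒ K_v = 3.2 ⇒ K = 3.2/(4/15) = 12.

12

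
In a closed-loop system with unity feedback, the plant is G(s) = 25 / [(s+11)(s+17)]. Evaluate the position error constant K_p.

25/187

No free integrators in G(s): this is a type 0 system.
K_p = lim_{s→0} G(s) = 25 / (11·17) = 25/187.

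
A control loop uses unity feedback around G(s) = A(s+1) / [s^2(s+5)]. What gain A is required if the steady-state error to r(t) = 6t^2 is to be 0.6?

100

Two free integrators in G(s): this is a type 2 system.
K_a = lim_{s→0} s^2·G(s) = A·1 / (5) = 0.2·A.
e_ss = 12/K_a = 0.6 ⇒ K_a = 20 ⇒ A = 20/0.2 = 100.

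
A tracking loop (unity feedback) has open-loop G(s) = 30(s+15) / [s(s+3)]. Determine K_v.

150

G(s) has one factor of s in the denominator, so the system is type 1.
K_v = lim_{s→0} s·G(s) = 30·15 / (3) = 150.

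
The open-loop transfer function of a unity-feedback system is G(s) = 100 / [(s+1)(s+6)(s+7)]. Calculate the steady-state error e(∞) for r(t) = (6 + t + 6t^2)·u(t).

System type = 0 (no poles at s=0). By superposition:
  • 6: e_ss = 6/(1+K_p) with K_p=50/21 → 126/71.
  • t: a type-0 system cannot track it, e_ss → ∞.
  • 6t^2: a type-0 system cannot track it, e_ss → ∞.
The unbounded component dominates.

infinity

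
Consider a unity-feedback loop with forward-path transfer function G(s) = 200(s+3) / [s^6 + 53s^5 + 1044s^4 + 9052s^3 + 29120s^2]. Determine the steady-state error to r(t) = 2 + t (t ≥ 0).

0

Lowest-order denominator term is 29120s^2, so the open loop has 2 poles at the origin → type 2 system. Taking each input component in turn:
  • 2: tracked with zero error.
  • t: tracked with zero error.
Total e_ss = 0.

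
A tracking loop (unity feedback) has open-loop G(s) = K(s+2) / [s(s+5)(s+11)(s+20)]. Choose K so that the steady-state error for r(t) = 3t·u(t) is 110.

15

One free integrator in G(s): this is a type 1 system.
K_v = lim_{s→0} s·G(s) = K·2 / (5·11·20) = (1/550)·K.
e_ss = 3/K_v = 110 ⇒ K_v = 3/110 ⇒ K = (3/110)/(1/550) = 15.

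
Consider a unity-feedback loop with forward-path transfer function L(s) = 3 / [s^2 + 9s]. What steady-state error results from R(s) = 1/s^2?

Lowest-order denominator term is 9s, so the open loop has 1 pole at the origin → type 1 system.
K_v = lim_{s→0} s·L(s) = 3 / 9 = 1/3.
e_ss = 1/K_v = 1/(1/3) = 3.

3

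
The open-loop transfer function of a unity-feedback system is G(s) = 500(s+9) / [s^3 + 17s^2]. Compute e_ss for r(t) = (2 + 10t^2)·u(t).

17/225

Lowest-order denominator term is 17s^2, so the open loop has 2 poles at the origin → type 2 system. Treating each term separately:
  • 2: tracked with zero error.
  • 10t^2: e_ss = 20/K_a with K_a=4500/17 → 17/225.
Total e_ss = 17/225.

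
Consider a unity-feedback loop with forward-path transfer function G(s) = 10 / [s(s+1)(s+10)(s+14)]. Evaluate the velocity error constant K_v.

1/14

G(s) has one factor of s in the denominator, so the system is type 1.
K_v = lim_{s→0} s·G(s) = 10 / (1·10·14) = 1/14.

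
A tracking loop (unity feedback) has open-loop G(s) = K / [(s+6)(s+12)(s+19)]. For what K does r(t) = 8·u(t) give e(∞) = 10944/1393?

25

G(s) has no factors of s in the denominator, so the system is type 0.
K_p = lim_{s→0} G(s) = K / (6·12·19) = (1/1368)·K.
e_ss = 8/(1 + K_p) = 10944/1393 ⇒ 1 + (1/1368)·K = 1393/1368 ⇒ K = 25.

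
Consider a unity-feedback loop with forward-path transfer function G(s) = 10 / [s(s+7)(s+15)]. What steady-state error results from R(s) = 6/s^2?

63

System type = 1 (one pole at s=0).
K_v = lim_{s→0} s·G(s) = 10 / (7·15) = 2/21.
e_ss = 6/K_v = 6/(2/21) = 63.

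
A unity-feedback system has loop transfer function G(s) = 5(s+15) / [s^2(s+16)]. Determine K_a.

The open loop has two poles at the origin → type 2 system.
K_a = lim_{s→0} s^2·G(s) = 5·15 / (16) = 4.6875.

4.6875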